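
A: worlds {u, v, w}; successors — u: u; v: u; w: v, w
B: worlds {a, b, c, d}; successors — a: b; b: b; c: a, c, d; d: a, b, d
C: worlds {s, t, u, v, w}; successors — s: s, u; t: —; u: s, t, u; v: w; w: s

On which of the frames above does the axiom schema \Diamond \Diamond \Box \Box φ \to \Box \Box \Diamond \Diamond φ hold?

A, B

This is the axiom for a generalized confluence (Geach) condition; its first-order frame correspondent is \forall x \forall y \forall z ((x R^2 y \wedge x R^2 z) \to \exists w (y R^2 w \wedge z R^2 w)).
A: ✓.
B: ✓.
C: fails — sR²s, sR²t but no w* with sR²w* and tR²w*.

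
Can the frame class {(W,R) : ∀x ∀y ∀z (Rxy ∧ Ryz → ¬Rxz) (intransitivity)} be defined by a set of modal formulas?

Not definable by any modal formula

If a class were modally definable it would be closed under surjective bounded morphisms (Goldblatt–Thomason).
The 7-cycle (worlds 0,1,2,3,4,5,6 with 0→1→2→3→4→5→6→0) is intransitive. Mapping every world to a single reflexive point • is a surjective bounded morphism; the reflexive point is not intransitive (R••∧R•• but R••).
So the class is not modally definable.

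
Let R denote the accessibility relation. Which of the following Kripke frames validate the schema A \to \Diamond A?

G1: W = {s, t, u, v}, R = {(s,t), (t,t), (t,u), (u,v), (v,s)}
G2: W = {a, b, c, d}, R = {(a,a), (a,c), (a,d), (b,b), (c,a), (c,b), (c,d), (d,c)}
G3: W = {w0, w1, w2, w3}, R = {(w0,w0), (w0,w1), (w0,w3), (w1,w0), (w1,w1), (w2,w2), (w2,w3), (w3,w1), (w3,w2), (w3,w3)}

This is the axiom for reflexivity; its first-order frame correspondent is \forall x Rxx.
G1: fails — world s does not see itself.
G2: fails — world c does not see itself.
G3: ✓.
Valid on: G3.

G3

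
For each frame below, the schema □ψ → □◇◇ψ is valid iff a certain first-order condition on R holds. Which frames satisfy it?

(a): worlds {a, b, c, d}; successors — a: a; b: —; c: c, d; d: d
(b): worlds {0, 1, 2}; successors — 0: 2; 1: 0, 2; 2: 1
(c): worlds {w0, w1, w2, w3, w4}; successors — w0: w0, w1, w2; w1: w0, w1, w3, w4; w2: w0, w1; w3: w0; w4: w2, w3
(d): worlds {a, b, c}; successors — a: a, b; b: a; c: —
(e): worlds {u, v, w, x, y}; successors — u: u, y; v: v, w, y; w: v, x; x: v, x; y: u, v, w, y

This is the axiom for a generalized confluence (Geach) condition; its first-order frame correspondent is ∀x ∀z (xRz → ∃w (xRw ∧ zR²w)).
(a): condition met.
(b): fails — 1R0 but no w with 1Rw and 0R²w.
(c): condition met.
(d): condition met.
(e): condition met.
Valid on: (a), (c), (d), (e).

(a), (c), (d), (e)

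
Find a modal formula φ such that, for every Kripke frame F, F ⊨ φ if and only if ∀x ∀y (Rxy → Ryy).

The condition is shift-reflexivity. The T□ schema □(□q → q) defines it.
Suppose □(□q→q) is valid. Take Rxy and set V(q)={w : Ryw}. Then at y, □q holds; since □(□q→q) at x, □q→q at y, so q at y, i.e. Ryy.

□(□q → q)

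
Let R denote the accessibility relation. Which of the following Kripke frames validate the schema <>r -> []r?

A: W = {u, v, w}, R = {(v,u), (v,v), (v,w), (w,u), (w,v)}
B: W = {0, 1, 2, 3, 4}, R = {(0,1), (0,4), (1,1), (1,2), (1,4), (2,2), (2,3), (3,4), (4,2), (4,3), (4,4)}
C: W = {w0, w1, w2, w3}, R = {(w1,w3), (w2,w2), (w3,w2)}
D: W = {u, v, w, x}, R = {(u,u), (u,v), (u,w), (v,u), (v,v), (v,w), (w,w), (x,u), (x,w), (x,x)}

The schema corresponds to partial functionality: forall x forall y forall z (Rxy & Rxz -> y = z).
A: fails — v sees both u and v.
B: fails — 0 sees both 1 and 4.
C: ✓.
D: fails — u sees both u and v.
Valid on: C.

C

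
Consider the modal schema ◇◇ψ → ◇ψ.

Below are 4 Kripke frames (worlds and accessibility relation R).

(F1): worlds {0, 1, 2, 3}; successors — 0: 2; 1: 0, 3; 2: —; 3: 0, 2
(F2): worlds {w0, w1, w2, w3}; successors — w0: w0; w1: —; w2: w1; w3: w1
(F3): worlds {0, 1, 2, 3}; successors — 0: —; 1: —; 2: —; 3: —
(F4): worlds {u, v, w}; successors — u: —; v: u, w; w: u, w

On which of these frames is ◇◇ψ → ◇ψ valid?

(F2), (F3), (F4)

The schema corresponds to transitivity: ∀x ∀y ∀z (Rxy ∧ Ryz → Rxz).
(F1): fails — R10 and R02 but not R12.
(F2): ✓.
(F3): ✓.
(F4): ✓.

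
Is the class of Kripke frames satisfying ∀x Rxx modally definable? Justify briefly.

This is a Sahlqvist condition; the T axiom □p → p defines it.
Suppose □p→p is valid. At any x set V(p)={w : Rxw}. Then □p holds at x, so p holds at x, i.e. Rxx.

Yes — defined by □p → p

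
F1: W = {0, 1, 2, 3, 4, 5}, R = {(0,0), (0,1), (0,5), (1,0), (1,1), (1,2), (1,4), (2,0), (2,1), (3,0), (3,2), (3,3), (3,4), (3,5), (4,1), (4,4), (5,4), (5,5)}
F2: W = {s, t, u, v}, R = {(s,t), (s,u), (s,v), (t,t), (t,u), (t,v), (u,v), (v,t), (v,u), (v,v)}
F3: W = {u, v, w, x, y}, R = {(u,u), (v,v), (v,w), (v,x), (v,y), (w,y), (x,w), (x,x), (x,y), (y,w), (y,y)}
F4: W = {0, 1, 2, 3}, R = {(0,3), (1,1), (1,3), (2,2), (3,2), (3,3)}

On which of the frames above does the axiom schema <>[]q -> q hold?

This is the axiom for symmetry; its first-order frame correspondent is forall x forall y (Rxy -> Ryx).
F1: fails — R34 but not R43.
F2: fails — Rtu but not Rut.
F3: fails — Rxw but not Rwx.
F4: fails — R32 but not R23.
Valid on no frame.

none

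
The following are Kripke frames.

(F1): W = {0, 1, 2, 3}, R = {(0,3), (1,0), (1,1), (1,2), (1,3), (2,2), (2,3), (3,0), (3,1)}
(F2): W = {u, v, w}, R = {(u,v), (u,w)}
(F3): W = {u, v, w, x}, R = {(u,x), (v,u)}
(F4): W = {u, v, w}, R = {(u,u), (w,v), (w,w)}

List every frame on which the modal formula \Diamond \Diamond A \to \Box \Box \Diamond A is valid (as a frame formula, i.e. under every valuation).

(F2)

The schema corresponds to a generalized confluence (Geach) condition: \forall x \forall y \forall z ((x R^2 y \wedge x R^2 z) \to \exists w (y = w \wedge zRw)).
(F1): fails — 0R²0, 0R²0 but no w with 0=w and 0Rw.
(F2): satisfies the condition.
(F3): fails — vR²x, vR²x but no t with x=t and xRt.
(F4): fails — wR²v, wR²v but no t with v=t and vRt.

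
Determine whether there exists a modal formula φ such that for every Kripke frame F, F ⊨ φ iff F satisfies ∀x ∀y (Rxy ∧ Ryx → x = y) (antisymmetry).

No

Any modally definable frame class is closed under surjective bounded morphisms.
The 4-cycle (worlds s,t,u,v with s→t→u→v→s) is antisymmetric. Sending even-indexed worlds to • and odd-indexed worlds to ∘ is a surjective bounded morphism onto the two-world frame with •↔∘, which is not antisymmetric.
Hence antisymmetry is not modally definable.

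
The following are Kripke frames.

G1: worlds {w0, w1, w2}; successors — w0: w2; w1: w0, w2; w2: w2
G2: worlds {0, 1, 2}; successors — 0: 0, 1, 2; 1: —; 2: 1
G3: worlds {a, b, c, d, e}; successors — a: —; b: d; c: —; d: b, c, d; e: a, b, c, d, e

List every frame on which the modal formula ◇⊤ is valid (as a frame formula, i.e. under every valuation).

G1

This is the axiom for seriality; its first-order frame correspondent is ∀x ∃y Rxy.
G1: ✓.
G2: fails — world 1 has no successor.
G3: fails — world a has no successor.
Valid on: G1.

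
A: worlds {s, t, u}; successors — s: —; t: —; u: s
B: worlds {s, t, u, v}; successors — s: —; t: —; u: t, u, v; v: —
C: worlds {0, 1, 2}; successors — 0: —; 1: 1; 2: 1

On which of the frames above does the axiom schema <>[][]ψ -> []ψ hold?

The schema corresponds to a generalized confluence (Geach) condition: forall x forall y forall z ((xRy & xRz) -> exists w (y R^2 w & z = w)).
A: fails — uRs, uRs but no w with sR²w and s=w.
B: fails — uRt, uRt but no w with tR²w and t=w.
C: condition met.
Valid on: C.

C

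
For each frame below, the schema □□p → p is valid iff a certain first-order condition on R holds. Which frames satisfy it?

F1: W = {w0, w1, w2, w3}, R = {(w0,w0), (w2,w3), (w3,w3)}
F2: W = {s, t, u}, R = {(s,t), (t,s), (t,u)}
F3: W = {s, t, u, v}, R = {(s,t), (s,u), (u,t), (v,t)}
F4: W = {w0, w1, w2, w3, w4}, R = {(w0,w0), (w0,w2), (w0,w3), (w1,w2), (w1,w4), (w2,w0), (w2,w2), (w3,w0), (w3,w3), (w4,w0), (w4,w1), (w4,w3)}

Frame correspondent (Sahlqvist): ∀x ∃w (xR²w ∧ x = w) — i.e. a generalized confluence (Geach) condition.
F1: fails — at w1 but no w with w1R²w and w1=w.
F2: fails — at u but no w with uR²w and u=w.
F3: fails — at s but no w with sR²w and s=w.
F4: ✓.
Valid on: F4.

F4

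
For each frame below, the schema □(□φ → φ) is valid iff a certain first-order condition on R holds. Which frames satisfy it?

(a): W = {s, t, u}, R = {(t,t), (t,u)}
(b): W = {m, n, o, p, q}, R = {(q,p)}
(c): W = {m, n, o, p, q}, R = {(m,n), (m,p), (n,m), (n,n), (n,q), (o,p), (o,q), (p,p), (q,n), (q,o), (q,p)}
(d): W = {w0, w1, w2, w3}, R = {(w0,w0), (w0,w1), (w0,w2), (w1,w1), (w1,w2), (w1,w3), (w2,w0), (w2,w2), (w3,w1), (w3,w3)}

This is the axiom for shift-reflexivity; its first-order frame correspondent is ∀x ∀y (Rxy → Ryy).
(a): fails — Rtu but not Ruu.
(b): fails — Rqp but not Rpp.
(c): fails — Rnq but not Rqq.
(d): ✓.

(d)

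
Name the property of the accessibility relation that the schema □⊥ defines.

Emptiness of R

□⊥ is valid iff no world has any successor (otherwise □⊥ fails at any world with one).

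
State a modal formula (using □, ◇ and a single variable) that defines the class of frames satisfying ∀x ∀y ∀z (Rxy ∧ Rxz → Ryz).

◇q → □◇q

A defining formula is ◇q → □◇q (the 5 axiom).
Suppose ◇q→□◇q is valid. Take Rxy, Rxz and set V(q)={y}. Then ◇q at x, so □◇q at x, so ◇q at z, so some w with Rzw has q; w=y, i.e. Rzy. By symmetry of the argument, Ryz.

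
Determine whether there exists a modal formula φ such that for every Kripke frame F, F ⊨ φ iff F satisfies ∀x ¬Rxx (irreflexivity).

Any modally definable frame class is closed under surjective bounded morphisms.
The 5-cycle (worlds a,b,c,d,e with a→b→c→d→e→a) is irreflexive, and the map sending every world to a single reflexive point • is a surjective bounded morphism (forth: every edge maps to (•,•); back: every world has a successor). So any modal formula valid on the 5-cycle is also valid on the reflexive point, which is not irreflexive.
Hence irreflexivity is not modally definable.

No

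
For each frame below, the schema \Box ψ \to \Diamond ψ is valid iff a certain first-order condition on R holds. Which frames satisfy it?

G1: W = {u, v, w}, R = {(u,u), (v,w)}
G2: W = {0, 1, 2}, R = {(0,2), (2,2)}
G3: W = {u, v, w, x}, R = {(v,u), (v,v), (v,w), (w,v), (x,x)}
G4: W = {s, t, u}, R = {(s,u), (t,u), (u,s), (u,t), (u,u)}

G4

The schema corresponds to seriality: \forall x \exists y Rxy.
G1: fails — world w has no successor.
G2: fails — world 1 has no successor.
G3: fails — world u has no successor.
G4: ✓.
Valid on: G4.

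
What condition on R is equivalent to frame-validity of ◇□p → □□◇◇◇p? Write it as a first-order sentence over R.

This is a Sahlqvist (Geach-type) schema ◇^1□^1p → □^2◇^3p.
Minimal-valuation argument: fix x; take any y with xR^1y and any z with xR^2z. Set V(p) to the set of worlds R-reachable from y in exactly 1 step. Then □^1p holds at y, so the antecedent holds at x; validity forces ◇^3p at z, giving a w with zR^3w and yR^1w.
First-order correspondent: ∀x ∀y ∀z ((xRy ∧ xR²z) → ∃w (yRw ∧ zR³w)).

∀x ∀y ∀z ((xRy ∧ xR²z) → ∃w (yRw ∧ zR³w))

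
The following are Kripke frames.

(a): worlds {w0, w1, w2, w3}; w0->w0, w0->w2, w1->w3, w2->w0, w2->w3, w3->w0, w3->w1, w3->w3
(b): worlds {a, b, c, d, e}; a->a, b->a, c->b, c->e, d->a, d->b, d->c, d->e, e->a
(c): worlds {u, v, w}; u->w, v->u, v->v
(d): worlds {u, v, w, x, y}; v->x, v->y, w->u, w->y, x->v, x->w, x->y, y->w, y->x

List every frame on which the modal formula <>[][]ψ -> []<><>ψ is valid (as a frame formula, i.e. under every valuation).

(a), (b)

The schema corresponds to a generalized confluence (Geach) condition: forall x forall y forall z ((xRy & xRz) -> exists w (y R^2 w & z R^2 w)).
(a): satisfies the condition.
(b): satisfies the condition.
(c): fails — uRw, uRw but no t with wR²t and wR²t.
(d): fails — wRu, wRu but no t with uR²t and uR²t.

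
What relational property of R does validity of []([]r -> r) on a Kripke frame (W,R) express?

This schema is the T□ axiom.
Its frame correspondent is shift-reflexivity — forall x forall y (Rxy -> Ryy).

shift-reflexivity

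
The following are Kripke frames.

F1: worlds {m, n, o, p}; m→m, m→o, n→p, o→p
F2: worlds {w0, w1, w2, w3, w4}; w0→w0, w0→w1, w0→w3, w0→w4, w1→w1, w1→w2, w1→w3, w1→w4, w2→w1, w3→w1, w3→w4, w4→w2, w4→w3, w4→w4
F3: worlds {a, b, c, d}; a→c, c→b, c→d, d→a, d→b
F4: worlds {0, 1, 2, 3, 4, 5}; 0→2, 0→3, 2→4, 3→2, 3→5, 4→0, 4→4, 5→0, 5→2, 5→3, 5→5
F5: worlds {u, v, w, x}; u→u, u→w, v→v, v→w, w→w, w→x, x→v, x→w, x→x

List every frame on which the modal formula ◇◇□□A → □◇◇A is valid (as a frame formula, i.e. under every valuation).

Frame correspondent (Sahlqvist): ∀x ∀y ∀z ((xR²y ∧ xRz) → ∃w (yR²w ∧ zR²w)) — i.e. a generalized confluence (Geach) condition.
F1: fails — mR²m, mRo but no w with mR²w and oR²w.
F2: ✓.
F3: fails — aR²b, aRc but no w with bR²w and cR²w.
F4: ✓.
F5: ✓.
Valid on: F2, F4, F5.

F2, F4, F5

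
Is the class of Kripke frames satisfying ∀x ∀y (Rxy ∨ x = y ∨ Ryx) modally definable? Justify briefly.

Any modally definable frame class is closed under disjoint unions.
Take 4 disjoint single-world reflexive frames: each is trivially connected, but their disjoint union has 4 worlds with no edge between distinct components, so it is not connected.
Hence connectedness of R is not modally definable.

Not modally definable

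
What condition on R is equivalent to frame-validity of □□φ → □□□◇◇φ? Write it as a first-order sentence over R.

∀x ∀z (xR³z → ∃w (xR²w ∧ zR²w))

This is a Sahlqvist (Geach-type) schema ◇^0□^2φ → □^3◇^2φ.
First-order correspondent: ∀x ∀z (xR³z → ∃w (xR²w ∧ zR²w)).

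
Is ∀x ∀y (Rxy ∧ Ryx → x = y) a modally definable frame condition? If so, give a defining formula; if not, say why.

Not modally definable

Modal frame validity is preserved under surjective bounded morphisms.
The 8-cycle (worlds a,b,c,d,e,f,g,h with a→b→c→d→e→f→g→h→a) is antisymmetric. Sending even-indexed worlds to a and odd-indexed worlds to b is a surjective bounded morphism onto the two-world frame with a↔b, which is not antisymmetric.
Hence antisymmetry is not modally definable.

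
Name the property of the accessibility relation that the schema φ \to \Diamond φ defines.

This schema is equivalent to the T axiom □φ → φ.
Its frame correspondent is reflexivity — \forall x Rxx.

reflexivity: \forall x Rxx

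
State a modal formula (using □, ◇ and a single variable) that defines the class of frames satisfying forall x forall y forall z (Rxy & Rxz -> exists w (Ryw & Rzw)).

A defining formula is ◇□p → □◇p (the .2 axiom).
Suppose ◇□p→□◇p is valid. Take Rxy, Rxz and set V(p)={w : Ryw}. Then □p at y so ◇□p at x, so □◇p at x, so ◇p at z, giving w with Rzw and Ryw.

◇□p → □◇p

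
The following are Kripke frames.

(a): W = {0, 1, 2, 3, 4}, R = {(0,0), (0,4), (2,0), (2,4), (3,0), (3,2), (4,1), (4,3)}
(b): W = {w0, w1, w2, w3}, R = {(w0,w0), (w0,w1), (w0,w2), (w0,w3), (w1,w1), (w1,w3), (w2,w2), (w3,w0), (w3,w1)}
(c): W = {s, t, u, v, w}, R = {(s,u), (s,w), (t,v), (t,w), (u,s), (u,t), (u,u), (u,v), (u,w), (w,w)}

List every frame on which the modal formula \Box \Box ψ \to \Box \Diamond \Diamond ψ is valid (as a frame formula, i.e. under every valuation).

(b)

This is the axiom for a generalized confluence (Geach) condition; its first-order frame correspondent is \forall x \forall z (xRz \to \exists w (x R^2 w \wedge z R^2 w)).
(a): fails — 4R1 but no w with 4R²w and 1R²w.
(b): ✓.
(c): fails — tRv but no w* with tR²w* and vR²w*.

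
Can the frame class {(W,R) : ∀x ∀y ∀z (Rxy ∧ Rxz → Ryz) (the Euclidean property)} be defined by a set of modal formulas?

This is a Sahlqvist condition; the 5 axiom ◇q → □◇q defines it.
Suppose ◇q→□◇q is valid. Take Rxy, Rxz and set V(q)={y}. Then ◇q at x, so □◇q at x, so ◇q at z, so some w with Rzw has q; w=y, i.e. Rzy. By symmetry of the argument, Ryz.

Definable; ◇q → □◇q defines it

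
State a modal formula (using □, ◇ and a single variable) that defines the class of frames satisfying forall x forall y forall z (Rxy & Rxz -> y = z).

◇ψ → □ψ

A defining formula is ◇ψ → □ψ (the CD axiom).
Suppose ◇ψ→□ψ is valid. Take Rxy, Rxz and set V(ψ)={y}. Then ◇ψ at x, so □ψ at x, so ψ at z, i.e. z=y.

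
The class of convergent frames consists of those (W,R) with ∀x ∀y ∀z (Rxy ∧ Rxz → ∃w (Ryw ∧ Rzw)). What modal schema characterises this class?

This is convergence; the standard corresponding axiom is .2: ◇□q → □◇q.

◇□q → □◇q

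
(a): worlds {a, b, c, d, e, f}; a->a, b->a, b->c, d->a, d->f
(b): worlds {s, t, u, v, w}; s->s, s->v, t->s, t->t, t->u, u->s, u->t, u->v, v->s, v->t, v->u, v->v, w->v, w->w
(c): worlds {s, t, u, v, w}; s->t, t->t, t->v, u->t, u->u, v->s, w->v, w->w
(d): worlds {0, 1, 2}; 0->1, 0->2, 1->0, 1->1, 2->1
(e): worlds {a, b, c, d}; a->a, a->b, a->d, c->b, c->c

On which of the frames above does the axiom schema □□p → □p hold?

Frame correspondent (Sahlqvist): ∀x ∀y (Rxy → ∃z (Rxz ∧ Rzy)) — i.e. density.
(a): fails — Rbc but no z with Rbz and Rzc.
(b): satisfies the condition.
(c): fails — Rvs but no z with Rvz and Rzs.
(d): fails — R02 but no z with R0z and Rz2.
(e): satisfies the condition.

(b), (e)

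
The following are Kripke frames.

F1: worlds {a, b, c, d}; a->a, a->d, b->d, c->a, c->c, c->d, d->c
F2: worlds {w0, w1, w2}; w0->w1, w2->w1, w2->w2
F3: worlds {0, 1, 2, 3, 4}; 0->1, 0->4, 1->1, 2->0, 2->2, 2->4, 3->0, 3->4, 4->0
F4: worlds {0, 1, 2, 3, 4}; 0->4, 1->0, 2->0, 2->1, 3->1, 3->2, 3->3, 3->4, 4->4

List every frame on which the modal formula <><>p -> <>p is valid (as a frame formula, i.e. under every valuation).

F2

Frame correspondent (Sahlqvist): forall x forall y forall z (Rxy & Ryz -> Rxz) — i.e. transitivity.
F1: fails — Rdc and Rcd but not Rdd.
F2: ✓.
F3: fails — R04 and R40 but not R00.
F4: fails — R10 and R04 but not R14.
Valid on: F2.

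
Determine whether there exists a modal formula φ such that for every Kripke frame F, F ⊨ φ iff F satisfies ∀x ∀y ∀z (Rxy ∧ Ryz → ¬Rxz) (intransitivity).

No

Modal frame validity is preserved under surjective bounded morphisms.
The 3-cycle (worlds a,b,c with a→b→c→a) is intransitive. Mapping every world to a single reflexive point • is a surjective bounded morphism; the reflexive point is not intransitive (R••∧R•• but R••).
So the class is not modally definable.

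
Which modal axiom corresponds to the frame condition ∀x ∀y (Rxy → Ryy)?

□(□p → p)

This is shift-reflexivity; the standard corresponding axiom is T□: □(□p → p).
Suppose □(□p→p) is valid. Take Rxy and set V(p)={w : Ryw}. Then at y, □p holds; since □(□p→p) at x, □p→p at y, so p at y, i.e. Ryy.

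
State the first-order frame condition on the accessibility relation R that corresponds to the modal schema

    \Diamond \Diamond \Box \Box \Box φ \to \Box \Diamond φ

This is a Sahlqvist (Geach-type) schema ◇^2□^3φ → □^1◇^1φ.
First-order correspondent: \forall x \forall y \forall z ((x R^2 y \wedge xRz) \to \exists w (y R^3 w \wedge zRw)).

\forall x \forall y \forall z ((x R^2 y \wedge xRz) \to \exists w (y R^3 w \wedge zRw))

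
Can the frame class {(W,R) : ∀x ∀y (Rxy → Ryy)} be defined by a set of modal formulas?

Yes: it is shift-reflexivity, defined by the T□ schema □(□r → r).
Suppose □(□r→r) is valid. Take Rxy and set V(r)={w : Ryw}. Then at y, □r holds; since □(□r→r) at x, □r→r at y, so r at y, i.e. Ryy.

Yes — defined by □(□r → r)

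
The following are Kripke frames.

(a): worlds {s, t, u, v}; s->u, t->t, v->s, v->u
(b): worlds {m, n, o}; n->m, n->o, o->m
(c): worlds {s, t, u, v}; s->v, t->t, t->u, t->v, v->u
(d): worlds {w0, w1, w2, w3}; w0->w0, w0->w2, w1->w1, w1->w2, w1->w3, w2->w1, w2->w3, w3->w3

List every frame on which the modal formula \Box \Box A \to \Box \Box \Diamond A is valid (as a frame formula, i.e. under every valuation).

(d)

The schema corresponds to a generalized confluence (Geach) condition: \forall x \forall z (x R^2 z \to \exists w (x R^2 w \wedge zRw)).
(a): fails — vR²u but no w with vR²w and uRw.
(b): fails — nR²m but no w with nR²w and mRw.
(c): fails — sR²u but no w with sR²w and uRw.
(d): holds.
Valid on: (d).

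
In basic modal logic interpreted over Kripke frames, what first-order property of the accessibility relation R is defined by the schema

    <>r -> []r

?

Partial functionality

This is the CD axiom.
Its frame correspondent is partial functionality — forall x forall y forall z (Rxy & Rxz -> y = z).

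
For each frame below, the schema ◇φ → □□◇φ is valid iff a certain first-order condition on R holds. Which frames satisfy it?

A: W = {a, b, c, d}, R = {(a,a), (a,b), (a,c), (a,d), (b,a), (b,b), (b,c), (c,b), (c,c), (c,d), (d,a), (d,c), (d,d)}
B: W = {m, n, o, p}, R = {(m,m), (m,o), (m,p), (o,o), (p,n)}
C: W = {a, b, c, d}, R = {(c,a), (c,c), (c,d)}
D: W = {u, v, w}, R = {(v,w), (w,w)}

D

This is the axiom for a generalized confluence (Geach) condition; its first-order frame correspondent is ∀x ∀y ∀z ((xRy ∧ xR²z) → ∃w (y = w ∧ zRw)).
A: fails — aRa, aR²c but no w with a=w and cRw.
B: fails — mRm, mR²n but no w with m=w and nRw.
C: fails — cRa, cR²a but no w with a=w and aRw.
D: holds.
Valid on: D.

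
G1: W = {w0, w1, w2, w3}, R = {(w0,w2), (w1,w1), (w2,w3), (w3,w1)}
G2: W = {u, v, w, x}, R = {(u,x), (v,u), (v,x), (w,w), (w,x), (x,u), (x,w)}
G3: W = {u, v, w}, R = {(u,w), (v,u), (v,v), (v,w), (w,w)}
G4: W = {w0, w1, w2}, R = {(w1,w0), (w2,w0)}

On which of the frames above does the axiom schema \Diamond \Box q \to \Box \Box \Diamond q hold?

Frame correspondent (Sahlqvist): \forall x \forall y \forall z ((xRy \wedge x R^2 z) \to \exists w (yRw \wedge zRw)) — i.e. a generalized confluence (Geach) condition.
G1: fails — w0Rw2, w0R²w3 but no w with w2Rw and w3Rw.
G2: fails — uRx, uR²u but no t with xRt and uRt.
G3: ✓.
G4: ✓.
Valid on: G3, G4.

G3, G4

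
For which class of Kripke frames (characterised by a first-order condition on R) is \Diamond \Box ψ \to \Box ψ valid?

This schema is equivalent to the 5 axiom ◇ψ → □◇ψ.
It corresponds to the Euclidean property: \forall x \forall y \forall z (Rxy \wedge Rxz \to Ryz).

the Euclidean property: \forall x \forall y \forall z (Rxy \wedge Rxz \to Ryz)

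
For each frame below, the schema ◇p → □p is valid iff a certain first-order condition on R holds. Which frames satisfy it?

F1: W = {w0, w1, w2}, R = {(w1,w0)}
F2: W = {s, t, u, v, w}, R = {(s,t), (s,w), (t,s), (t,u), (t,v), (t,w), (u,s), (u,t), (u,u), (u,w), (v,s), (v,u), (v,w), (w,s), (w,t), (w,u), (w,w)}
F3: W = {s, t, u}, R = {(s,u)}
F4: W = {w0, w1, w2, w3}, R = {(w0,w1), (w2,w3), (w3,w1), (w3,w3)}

This is the axiom for partial functionality; its first-order frame correspondent is ∀x ∀y ∀z (Rxy ∧ Rxz → y = z).
F1: satisfies the condition.
F2: fails — s sees both t and w.
F3: satisfies the condition.
F4: fails — w3 sees both w1 and w3.
Valid on: F1, F3.

F1, F3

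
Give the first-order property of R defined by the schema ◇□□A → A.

This is a Sahlqvist (Geach-type) schema ◇^1□^2A → □^0◇^0A.
Minimal-valuation argument: fix x; take any y with xR^1y and any z with xR^0z. Set V(A) to the set of worlds R-reachable from y in exactly 2 steps. Then □^2A holds at y, so the antecedent holds at x; validity forces ◇^0A at z, giving a w with zR^0w and yR^2w.
First-order correspondent: ∀x ∀y (xRy → ∃w (yR²w ∧ x = w)).

∀x ∀y (xRy → ∃w (yR²w ∧ x = w))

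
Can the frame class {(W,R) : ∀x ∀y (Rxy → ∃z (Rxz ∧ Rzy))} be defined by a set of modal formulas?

This is a Sahlqvist condition; the C4 axiom □□p → □p defines it.
Suppose □□p→□p is valid. Take Rxy and set V(p)={w : xR²w}. Then □□p at x, so □p at x, so p at y, i.e. ∃z(Rxz∧Rzy).

Definable; □□p → □p defines it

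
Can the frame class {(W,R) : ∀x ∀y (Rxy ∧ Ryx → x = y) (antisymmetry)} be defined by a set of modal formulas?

Modal frame validity is preserved under surjective bounded morphisms.
The 8-cycle (worlds a,b,c,d,e,f,g,h with a→b→c→d→e→f→g→h→a) is antisymmetric. Sending even-indexed worlds to • and odd-indexed worlds to ∘ is a surjective bounded morphism onto the two-world frame with •↔∘, which is not antisymmetric.
So no modal formula (or set of formulas) defines exactly the antisymmetric frames.

Not definable by any modal formula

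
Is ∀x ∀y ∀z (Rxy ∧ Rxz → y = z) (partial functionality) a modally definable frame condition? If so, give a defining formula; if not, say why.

This is a Sahlqvist condition; the CD axiom ◇r → □r defines it.

Definable; ◇r → □r defines it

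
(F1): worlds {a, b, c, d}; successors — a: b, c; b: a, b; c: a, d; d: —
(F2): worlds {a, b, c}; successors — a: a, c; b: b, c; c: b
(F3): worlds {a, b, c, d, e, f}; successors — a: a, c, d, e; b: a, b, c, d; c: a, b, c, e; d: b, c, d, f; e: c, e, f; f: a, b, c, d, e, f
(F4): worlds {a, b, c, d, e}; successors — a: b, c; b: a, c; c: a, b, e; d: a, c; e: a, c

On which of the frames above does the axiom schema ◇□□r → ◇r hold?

Frame correspondent (Sahlqvist): ∀x ∀y (xRy → ∃w (yR²w ∧ xRw)) — i.e. a generalized confluence (Geach) condition.
(F1): fails — cRd but no w with dR²w and cRw.
(F2): satisfies the condition.
(F3): satisfies the condition.
(F4): satisfies the condition.
Valid on: (F2), (F3), (F4).

(F2), (F3), (F4)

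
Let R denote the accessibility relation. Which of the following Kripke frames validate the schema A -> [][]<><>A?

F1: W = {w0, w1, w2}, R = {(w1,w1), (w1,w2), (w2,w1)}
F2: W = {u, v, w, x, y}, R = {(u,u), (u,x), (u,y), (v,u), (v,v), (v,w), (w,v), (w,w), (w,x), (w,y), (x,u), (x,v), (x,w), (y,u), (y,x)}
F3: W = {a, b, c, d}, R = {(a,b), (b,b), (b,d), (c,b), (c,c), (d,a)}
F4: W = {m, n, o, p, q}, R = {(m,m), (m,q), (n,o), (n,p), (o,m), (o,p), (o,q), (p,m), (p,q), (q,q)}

The schema corresponds to a generalized confluence (Geach) condition: forall x forall z (x R^2 z -> exists w (x = w & z R^2 w)).
F1: ✓.
F2: ✓.
F3: fails — aR²d but no w with a=w and dR²w.
F4: fails — mR²q but no w with m=w and qR²w.

F1, F2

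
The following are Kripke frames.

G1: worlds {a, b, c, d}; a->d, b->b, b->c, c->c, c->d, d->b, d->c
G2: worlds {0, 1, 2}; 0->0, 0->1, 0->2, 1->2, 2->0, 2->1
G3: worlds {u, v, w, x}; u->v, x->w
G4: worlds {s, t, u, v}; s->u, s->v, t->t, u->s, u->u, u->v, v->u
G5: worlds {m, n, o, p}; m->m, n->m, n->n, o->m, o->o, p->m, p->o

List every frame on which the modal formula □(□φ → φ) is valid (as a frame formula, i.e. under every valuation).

Frame correspondent (Sahlqvist): ∀x ∀y (Rxy → Ryy) — i.e. shift-reflexivity.
G1: fails — Rcd but not Rdd.
G2: fails — R02 but not R22.
G3: fails — Ruv but not Rvv.
G4: fails — Ruv but not Rvv.
G5: holds.
Valid on: G5.

G5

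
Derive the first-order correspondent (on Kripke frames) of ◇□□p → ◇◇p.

This is a Sahlqvist (Geach-type) schema ◇^1□^2p → □^0◇^2p.
Minimal-valuation argument: fix x; take any y with xR^1y and any z with xR^0z. Set V(p) to the set of worlds R-reachable from y in exactly 2 steps. Then □^2p holds at y, so the antecedent holds at x; validity forces ◇^2p at z, giving a w with zR^2w and yR^2w.
First-order correspondent: ∀x ∀y (xRy → ∃w (yR²w ∧ xR²w)).

∀x ∀y (xRy → ∃w (yR²w ∧ xR²w))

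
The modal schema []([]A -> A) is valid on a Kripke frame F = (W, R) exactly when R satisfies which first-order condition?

shift-reflexivity: forall x forall y (Rxy -> Ryy)

Suppose □(□A→A) is valid. Take Rxy and set V(A)={w : Ryw}. Then at y, □A holds; since □(□A→A) at x, □A→A at y, so A at y, i.e. Ryy.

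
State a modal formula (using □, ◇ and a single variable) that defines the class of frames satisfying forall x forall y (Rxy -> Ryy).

The condition is shift-reflexivity. The T□ schema □(□r → r) defines it.
Suppose □(□r→r) is valid. Take Rxy and set V(r)={w : Ryw}. Then at y, □r holds; since □(□r→r) at x, □r→r at y, so r at y, i.e. Ryy.

□(□r → r)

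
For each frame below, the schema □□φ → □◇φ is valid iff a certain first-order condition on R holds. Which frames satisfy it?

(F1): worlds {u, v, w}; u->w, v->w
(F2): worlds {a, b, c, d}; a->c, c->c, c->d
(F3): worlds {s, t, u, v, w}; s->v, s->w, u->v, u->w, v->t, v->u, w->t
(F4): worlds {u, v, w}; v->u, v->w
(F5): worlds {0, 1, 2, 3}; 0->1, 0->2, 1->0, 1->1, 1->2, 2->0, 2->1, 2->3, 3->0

Frame correspondent (Sahlqvist): ∀x ∀z (xRz → ∃w (xR²w ∧ zRw)) — i.e. a generalized confluence (Geach) condition.
(F1): fails — uRw but no t with uR²t and wRt.
(F2): fails — cRd but no w with cR²w and dRw.
(F3): fails — vRt but no w* with vR²w* and tRw*.
(F4): fails — vRu but no t with vR²t and uRt.
(F5): ✓.
Valid on: (F5).

(F5)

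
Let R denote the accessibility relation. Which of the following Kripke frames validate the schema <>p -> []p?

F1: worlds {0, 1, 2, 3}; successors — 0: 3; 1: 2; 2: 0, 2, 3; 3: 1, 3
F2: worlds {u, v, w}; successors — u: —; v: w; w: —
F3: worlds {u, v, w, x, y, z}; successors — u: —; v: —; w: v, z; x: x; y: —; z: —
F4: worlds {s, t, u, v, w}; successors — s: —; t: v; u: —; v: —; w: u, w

F2

This is the axiom for partial functionality; its first-order frame correspondent is forall x forall y forall z (Rxy & Rxz -> y = z).
F1: fails — 2 sees both 0 and 2.
F2: holds.
F3: fails — w sees both v and z.
F4: fails — w sees both u and w.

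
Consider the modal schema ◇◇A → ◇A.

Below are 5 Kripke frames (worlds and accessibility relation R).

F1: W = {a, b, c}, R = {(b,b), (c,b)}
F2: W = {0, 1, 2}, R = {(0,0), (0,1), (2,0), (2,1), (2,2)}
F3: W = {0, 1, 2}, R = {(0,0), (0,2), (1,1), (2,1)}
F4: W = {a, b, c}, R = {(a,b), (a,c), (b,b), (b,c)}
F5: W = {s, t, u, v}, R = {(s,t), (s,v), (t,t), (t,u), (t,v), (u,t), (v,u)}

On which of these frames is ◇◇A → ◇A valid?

This is the axiom for transitivity; its first-order frame correspondent is ∀x ∀y ∀z (Rxy ∧ Ryz → Rxz).
F1: ✓.
F2: ✓.
F3: fails — R02 and R21 but not R01.
F4: ✓.
F5: fails — Rut and Rtv but not Ruv.

F1, F2, F4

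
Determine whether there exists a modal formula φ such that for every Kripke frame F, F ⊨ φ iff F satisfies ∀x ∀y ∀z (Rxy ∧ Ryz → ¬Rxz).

Not modally definable

Modal frame validity is preserved under surjective bounded morphisms.
The 7-cycle (worlds s,t,u,v,w,x,y with s→t→u→v→w→x→y→s) is intransitive. Mapping every world to a single reflexive point • is a surjective bounded morphism; the reflexive point is not intransitive (R••∧R•• but R••).
So no modal formula (or set of formulas) defines exactly the intransitive frames.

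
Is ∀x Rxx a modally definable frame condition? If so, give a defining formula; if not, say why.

The condition is reflexivity. A defining modal formula is □q → q.

Yes — defined by □q → q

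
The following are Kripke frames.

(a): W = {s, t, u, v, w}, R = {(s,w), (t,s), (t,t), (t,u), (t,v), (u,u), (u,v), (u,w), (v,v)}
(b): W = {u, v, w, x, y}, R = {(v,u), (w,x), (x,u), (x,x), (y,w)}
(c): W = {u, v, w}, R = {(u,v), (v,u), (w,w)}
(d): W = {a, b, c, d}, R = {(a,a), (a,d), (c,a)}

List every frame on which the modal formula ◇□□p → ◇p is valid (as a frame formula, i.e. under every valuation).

(c)

The schema corresponds to a generalized confluence (Geach) condition: ∀x ∀y (xRy → ∃w (yR²w ∧ xRw)).
(a): fails — sRw but no w* with wR²w* and sRw*.
(b): fails — vRu but no t with uR²t and vRt.
(c): holds.
(d): fails — aRd but no w with dR²w and aRw.
Valid on: (c).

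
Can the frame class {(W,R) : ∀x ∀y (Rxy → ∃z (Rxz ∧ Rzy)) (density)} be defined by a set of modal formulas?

This is a Sahlqvist condition; the C4 axiom □□p → □p defines it.
Suppose □□p→□p is valid. Take Rxy and set V(p)={w : xR²w}. Then □□p at x, so □p at x, so p at y, i.e. ∃z(Rxz∧Rzy).

Yes — defined by □□p → □p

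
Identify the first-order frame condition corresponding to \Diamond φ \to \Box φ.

partial functionality: \forall x \forall y \forall z (Rxy \wedge Rxz \to y = z)

Suppose ◇φ→□φ is valid. Take Rxy, Rxz and set V(φ)={y}. Then ◇φ at x, so □φ at x, so φ at z, i.e. z=y.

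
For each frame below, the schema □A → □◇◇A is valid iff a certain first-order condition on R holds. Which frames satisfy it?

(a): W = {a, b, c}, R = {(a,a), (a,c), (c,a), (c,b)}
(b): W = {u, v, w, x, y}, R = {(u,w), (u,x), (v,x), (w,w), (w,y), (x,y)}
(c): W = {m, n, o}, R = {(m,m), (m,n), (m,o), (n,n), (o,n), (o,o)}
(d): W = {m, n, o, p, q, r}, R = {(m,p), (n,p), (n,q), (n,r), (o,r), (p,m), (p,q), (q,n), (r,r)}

(c), (d)

This is the axiom for a generalized confluence (Geach) condition; its first-order frame correspondent is ∀x ∀z (xRz → ∃w (xRw ∧ zR²w)).
(a): fails — cRb but no w with cRw and bR²w.
(b): fails — uRx but no t with uRt and xR²t.
(c): satisfies the condition.
(d): satisfies the condition.
Valid on: (c), (d).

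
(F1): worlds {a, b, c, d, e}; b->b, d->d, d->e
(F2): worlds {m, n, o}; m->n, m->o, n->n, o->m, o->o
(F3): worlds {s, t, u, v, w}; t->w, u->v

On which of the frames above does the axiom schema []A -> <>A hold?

(F2)

The schema corresponds to seriality: forall x exists y Rxy.
(F1): fails — world a has no successor.
(F2): satisfies the condition.
(F3): fails — world s has no successor.
Valid on: (F2).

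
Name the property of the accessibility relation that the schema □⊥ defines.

emptiness of R

□⊥ is valid iff no world has any successor (otherwise □⊥ fails at any world with one).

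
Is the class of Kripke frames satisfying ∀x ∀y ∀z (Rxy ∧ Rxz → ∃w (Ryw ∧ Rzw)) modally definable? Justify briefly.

The condition is convergence. A defining modal formula is ◇□r → □◇r.
Suppose ◇□r→□◇r is valid. Take Rxy, Rxz and set V(r)={w : Ryw}. Then □r at y so ◇□r at x, so □◇r at x, so ◇r at z, giving w with Rzw and Ryw.

Yes, by ◇□r → □◇r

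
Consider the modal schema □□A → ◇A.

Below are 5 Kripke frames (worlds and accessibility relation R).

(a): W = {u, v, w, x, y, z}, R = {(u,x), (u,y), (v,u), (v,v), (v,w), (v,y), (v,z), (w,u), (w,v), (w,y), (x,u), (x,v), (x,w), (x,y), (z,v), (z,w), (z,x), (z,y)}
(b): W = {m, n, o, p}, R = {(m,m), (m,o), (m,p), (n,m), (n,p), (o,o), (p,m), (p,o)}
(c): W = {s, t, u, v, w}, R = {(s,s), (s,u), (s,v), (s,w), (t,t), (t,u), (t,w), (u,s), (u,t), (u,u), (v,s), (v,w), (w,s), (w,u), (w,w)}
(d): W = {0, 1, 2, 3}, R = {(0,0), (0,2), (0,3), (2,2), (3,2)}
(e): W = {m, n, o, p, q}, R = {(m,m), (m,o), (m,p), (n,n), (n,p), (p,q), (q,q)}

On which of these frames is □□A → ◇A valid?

Frame correspondent (Sahlqvist): ∀x ∃w (xR²w ∧ xRw) — i.e. a generalized confluence (Geach) condition.
(a): fails — at y but no t with yR²t and yRt.
(b): ✓.
(c): ✓.
(d): fails — at 1 but no w with 1R²w and 1Rw.
(e): fails — at o but no w with oR²w and oRw.
Valid on: (b), (c).

(b), (c)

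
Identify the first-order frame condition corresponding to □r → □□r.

transitivity

This is the 4 axiom.
It corresponds to transitivity: ∀x ∀y ∀z (Rxy ∧ Ryz → Rxz).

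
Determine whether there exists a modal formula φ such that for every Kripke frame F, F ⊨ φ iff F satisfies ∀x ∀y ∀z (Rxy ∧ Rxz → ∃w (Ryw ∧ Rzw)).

The condition is convergence. A defining modal formula is ◇□r → □◇r.
Suppose ◇□r→□◇r is valid. Take Rxy, Rxz and set V(r)={w : Ryw}. Then □r at y so ◇□r at x, so □◇r at x, so ◇r at z, giving w with Rzw and Ryw.

Definable; ◇□r → □◇r defines it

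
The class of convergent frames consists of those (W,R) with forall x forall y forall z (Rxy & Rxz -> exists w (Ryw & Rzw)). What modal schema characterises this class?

The condition is convergence. The .2 schema ◇□ψ → □◇ψ defines it.
Suppose ◇□ψ→□◇ψ is valid. Take Rxy, Rxz and set V(ψ)={w : Ryw}. Then □ψ at y so ◇□ψ at x, so □◇ψ at x, so ◇ψ at z, giving w with Rzw and Ryw.

◇□ψ → □◇ψ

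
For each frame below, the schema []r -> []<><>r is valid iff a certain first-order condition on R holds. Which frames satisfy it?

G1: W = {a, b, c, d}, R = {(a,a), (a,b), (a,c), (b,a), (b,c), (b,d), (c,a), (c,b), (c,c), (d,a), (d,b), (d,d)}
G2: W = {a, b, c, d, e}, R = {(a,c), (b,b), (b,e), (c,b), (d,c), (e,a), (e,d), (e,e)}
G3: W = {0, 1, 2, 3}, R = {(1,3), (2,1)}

G1

Frame correspondent (Sahlqvist): forall x forall z (xRz -> exists w (xRw & z R^2 w)) — i.e. a generalized confluence (Geach) condition.
G1: ✓.
G2: fails — aRc but no w with aRw and cR²w.
G3: fails — 1R3 but no w with 1Rw and 3R²w.
Valid on: G1.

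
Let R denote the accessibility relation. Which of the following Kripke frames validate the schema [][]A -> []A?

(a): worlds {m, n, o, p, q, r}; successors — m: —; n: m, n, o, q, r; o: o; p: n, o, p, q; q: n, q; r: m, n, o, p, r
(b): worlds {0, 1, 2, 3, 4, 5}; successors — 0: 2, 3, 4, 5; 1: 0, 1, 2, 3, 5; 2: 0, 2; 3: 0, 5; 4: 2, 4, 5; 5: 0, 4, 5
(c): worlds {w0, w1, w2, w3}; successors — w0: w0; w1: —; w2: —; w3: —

(a), (c)

This is the axiom for density; its first-order frame correspondent is forall x forall y (Rxy -> exists z (Rxz & Rzy)).
(a): condition met.
(b): fails — R03 but no z with R0z and Rz3.
(c): condition met.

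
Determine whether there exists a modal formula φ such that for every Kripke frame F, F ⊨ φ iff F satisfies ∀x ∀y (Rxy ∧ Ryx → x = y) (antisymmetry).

No

Modal frame validity is preserved under surjective bounded morphisms.
The 4-cycle (worlds s,t,u,v with s→t→u→v→s) is antisymmetric. Sending even-indexed worlds to s and odd-indexed worlds to t is a surjective bounded morphism onto the two-world frame with s↔t, which is not antisymmetric.
So the class is not modally definable.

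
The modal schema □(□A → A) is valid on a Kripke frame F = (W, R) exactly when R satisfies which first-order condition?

Shift-reflexivity

Suppose □(□A→A) is valid. Take Rxy and set V(A)={w : Ryw}. Then at y, □A holds; since □(□A→A) at x, □A→A at y, so A at y, i.e. Ryy.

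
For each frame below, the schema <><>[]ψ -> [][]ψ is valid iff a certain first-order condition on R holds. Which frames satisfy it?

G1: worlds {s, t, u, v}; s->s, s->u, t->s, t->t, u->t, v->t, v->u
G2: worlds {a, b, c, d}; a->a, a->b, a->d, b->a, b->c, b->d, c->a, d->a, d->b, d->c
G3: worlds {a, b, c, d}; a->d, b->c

This is the axiom for a generalized confluence (Geach) condition; its first-order frame correspondent is forall x forall y forall z ((x R^2 y & x R^2 z) -> exists w (yRw & z = w)).
G1: fails — sR²s, sR²t but no w with sRw and t=w.
G2: fails — aR²a, aR²c but no w with aRw and c=w.
G3: holds.

G3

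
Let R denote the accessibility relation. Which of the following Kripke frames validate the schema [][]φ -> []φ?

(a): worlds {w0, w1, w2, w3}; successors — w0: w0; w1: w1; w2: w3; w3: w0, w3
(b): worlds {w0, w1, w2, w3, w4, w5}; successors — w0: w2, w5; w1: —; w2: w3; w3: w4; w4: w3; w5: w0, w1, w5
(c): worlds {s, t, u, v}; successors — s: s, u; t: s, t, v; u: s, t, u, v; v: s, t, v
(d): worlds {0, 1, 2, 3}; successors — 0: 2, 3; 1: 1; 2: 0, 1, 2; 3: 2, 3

(a), (c), (d)

This is the axiom for density; its first-order frame correspondent is forall x forall y (Rxy -> exists z (Rxz & Rzy)).
(a): condition met.
(b): fails — Rw0w2 but no z with Rw0z and Rzw2.
(c): condition met.
(d): condition met.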